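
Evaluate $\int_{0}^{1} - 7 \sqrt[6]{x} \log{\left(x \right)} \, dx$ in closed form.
$\frac{36}{7}$

Begin with the known integral
$$J(a) = \int_{0}^{1} - 7 x^{a} \, dx = - \frac{7}{a + 1}.$$

Differentiating under the integral sign brings down a factor of $\ln x$:
$$\frac{dJ}{da} = \int_{0}^{1} - 7 x^{a} \log{\left(x \right)} \, dx = \frac{7}{\left(a + 1\right)^{2}}.$$

The integral on the left is $I$, so $I = \frac{7}{\left(a + 1\right)^{2}}$.

Setting $a = \frac{1}{6}$:
$$I = \frac{36}{7}.$$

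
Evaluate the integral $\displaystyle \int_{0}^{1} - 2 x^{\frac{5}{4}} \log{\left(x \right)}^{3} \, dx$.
$\frac{1024}{2187}$

Start from the elementary integral
$$J(a) = \int_{0}^{1} - 2 x^{a} \, dx = - \frac{2}{a + 1}.$$

Differentiating under the integral sign brings down a factor of $\ln x$:
$$\frac{dJ}{da} = \int_{0}^{1} - 2 x^{a} \log{\left(x \right)} \, dx = \frac{2}{\left(a + 1\right)^{2}}.$$

Repeating $3$ times in total — each differentiation brings down another $\ln x$ — gives
$$\frac{d^{3}J}{da^{3}} = \int_{0}^{1} - 2 x^{a} \log{\left(x \right)}^{3} \, dx = \frac{12}{\left(a + 1\right)^{4}},$$
and the integrand here is exactly the target integrand, so $I = \frac{12}{\left(a + 1\right)^{4}}$.

Setting $a = \frac{5}{4}$:
$$I = \frac{1024}{2187}.$$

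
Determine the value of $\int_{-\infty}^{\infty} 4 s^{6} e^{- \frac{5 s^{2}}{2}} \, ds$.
$\frac{12 \sqrt{10} \sqrt{\pi}}{125}$

Consider the simpler parametrised integral
$$J(a) = \int_{-\infty}^{\infty} 4 e^{- a s^{2}} \, ds = \frac{4 \sqrt{\pi}}{\sqrt{a}}.$$

Differentiating under the integral sign brings down a factor of $(-s^2)$:
$$\frac{dJ}{da} = \int_{-\infty}^{\infty} - 4 s^{2} e^{- a s^{2}} \, ds = - \frac{2 \sqrt{\pi}}{a^{\frac{3}{2}}}.$$

Repeating $3$ times in total — each differentiation brings down another $(-s^2)$ — gives
$$\frac{d^{3}J}{da^{3}} = \int_{-\infty}^{\infty} - 4 s^{6} e^{- a s^{2}} \, ds = - \frac{15 \sqrt{\pi}}{2 a^{\frac{7}{2}}},$$
and the integrand here is $(-1)^{3}$ times the target integrand, so $I = (-1)^{3}\,\frac{d^{3}J}{da^{3}} = \frac{15 \sqrt{\pi}}{2 a^{\frac{7}{2}}}$.

Setting $a = \frac{5}{2}$:
$$I = \frac{12 \sqrt{10} \sqrt{\pi}}{125}.$$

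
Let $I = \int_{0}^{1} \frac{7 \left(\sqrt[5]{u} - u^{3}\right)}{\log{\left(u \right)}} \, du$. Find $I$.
$- \log{\left(\frac{10000000}{2187} \right)}$

Introduce a parameter $a$ in the exponent: let $I(a) = \int_{0}^{1} \frac{7 \left(\sqrt[5]{u} - u^{a}\right)}{\log{\left(u \right)}} \, du$.

Since $\dfrac{\partial}{\partial a}\,u^{a} = u^{a} \ln u$, the $\ln u$ in the denominator cancels and
$$\frac{dI}{da} = \int_{0}^{1} -7 u^{a} \, du = -7 \left[\frac{u^{a+1}}{a+1}\right]_0^1 = - \frac{7}{a + 1}.$$

Integrating with respect to $a$ gives $I(a) = - \log{\left(\frac{78125 \left(a + 1\right)^{7}}{279936} \right)} + C$.

At $a = \frac{1}{5}$ the integrand is identically $0$, so $I(\frac{1}{5}) = 0$. The closed form gives $0$, hence $C = 0$.

Setting $a = 3$:
$$I = - \log{\left(\frac{10000000}{2187} \right)}.$$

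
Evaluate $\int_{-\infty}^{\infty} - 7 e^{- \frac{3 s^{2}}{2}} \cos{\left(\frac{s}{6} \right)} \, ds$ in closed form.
$- \frac{7 \sqrt{6} \sqrt{\pi}}{3 e^{\frac{1}{216}}}$

Define $I(b) = \int_{-\infty}^{\infty} - 7 e^{- \frac{3 s^{2}}{2}} \cos{\left(b s \right)} \, ds$.

Differentiating under the integral sign,
$$I'(b) = \int_{-\infty}^{\infty} 7 s e^{- \frac{3 s^{2}}{2}} \sin{\left(b s \right)} \, ds.$$

Integrate $\int_{-\infty}^{\infty} s \sin(b s)\, e^{- \frac{3 s^{2}}{2}}\, ds$ by parts with $u = \sin(b s)$ and $dv = s\, e^{- \frac{3 s^{2}}{2}}\, ds$, giving $v = - \frac{e^{- \frac{3 s^{2}}{2}}}{3}$. The boundary term vanishes and
$$\int_{-\infty}^{\infty} s \sin(b s)\, e^{- \frac{3 s^{2}}{2}}\, ds = \frac{b}{3} \int_{-\infty}^{\infty} \cos(b s)\, e^{- \frac{3 s^{2}}{2}}\, ds,$$
so $I'(b) = - \frac{b}{3}\, I(b)$.

This is a separable first-order ODE; solving with the initial condition $I(0) = \int_{-\infty}^{\infty} - 7 e^{- \frac{3 s^{2}}{2}}\,ds = - \frac{7 \sqrt{6} \sqrt{\pi}}{3}$ gives
$$I(b) = - \frac{7 \sqrt{6} \sqrt{\pi} e^{- \frac{b^{2}}{6}}}{3}.$$

Setting $b = \frac{1}{6}$:
$$I = - \frac{7 \sqrt{6} \sqrt{\pi}}{3 e^{\frac{1}{216}}}.$$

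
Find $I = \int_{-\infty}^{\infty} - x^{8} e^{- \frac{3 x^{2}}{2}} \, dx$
$- \frac{35 \sqrt{6} \sqrt{\pi}}{81}$

Start from the elementary integral
$$J(a) = \int_{-\infty}^{\infty} - e^{- a x^{2}} \, dx = - \frac{\sqrt{\pi}}{\sqrt{a}}.$$

Differentiating under the integral sign brings down a factor of $(-x^2)$:
$$\frac{dJ}{da} = \int_{-\infty}^{\infty} x^{2} e^{- a x^{2}} \, dx = \frac{\sqrt{\pi}}{2 a^{\frac{3}{2}}}.$$

Repeating $4$ times in total — each differentiation brings down another $(-x^2)$ — gives
$$\frac{d^{4}J}{da^{4}} = \int_{-\infty}^{\infty} - x^{8} e^{- a x^{2}} \, dx = - \frac{105 \sqrt{\pi}}{16 a^{\frac{9}{2}}},$$
and the integrand here is exactly the target integrand, so $I = - \frac{105 \sqrt{\pi}}{16 a^{\frac{9}{2}}}$.

Setting $a = \frac{3}{2}$:
$$I = - \frac{35 \sqrt{6} \sqrt{\pi}}{81}.$$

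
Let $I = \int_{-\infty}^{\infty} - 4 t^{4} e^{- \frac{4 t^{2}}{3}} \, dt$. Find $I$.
$- \frac{27 \sqrt{3} \sqrt{\pi}}{32}$

Consider the simpler parametrised integral
$$J(a) = \int_{-\infty}^{\infty} - 4 e^{- a t^{2}} \, dt = - \frac{4 \sqrt{\pi}}{\sqrt{a}}.$$

Differentiating under the integral sign brings down a factor of $(-t^2)$:
$$\frac{dJ}{da} = \int_{-\infty}^{\infty} 4 t^{2} e^{- a t^{2}} \, dt = \frac{2 \sqrt{\pi}}{a^{\frac{3}{2}}}.$$

Repeating twice in total — each differentiation brings down another $(-t^2)$ — gives
$$\frac{d^{2}J}{da^{2}} = \int_{-\infty}^{\infty} - 4 t^{4} e^{- a t^{2}} \, dt = - \frac{3 \sqrt{\pi}}{a^{\frac{5}{2}}},$$
and the integrand here is exactly the target integrand, so $I = - \frac{3 \sqrt{\pi}}{a^{\frac{5}{2}}}$.

Setting $a = \frac{4}{3}$:
$$I = - \frac{27 \sqrt{3} \sqrt{\pi}}{32}.$$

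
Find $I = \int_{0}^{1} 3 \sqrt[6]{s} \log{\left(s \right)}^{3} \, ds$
$- \frac{23328}{2401}$

Begin with the known integral
$$J(a) = \int_{0}^{1} 3 s^{a} \, ds = \frac{3}{a + 1}.$$

Differentiating under the integral sign brings down a factor of $\ln s$:
$$\frac{dJ}{da} = \int_{0}^{1} 3 s^{a} \log{\left(s \right)} \, ds = - \frac{3}{\left(a + 1\right)^{2}}.$$

Repeating $3$ times in total — each differentiation brings down another $\ln s$ — gives
$$\frac{d^{3}J}{da^{3}} = \int_{0}^{1} 3 s^{a} \log{\left(s \right)}^{3} \, ds = - \frac{18}{\left(a + 1\right)^{4}},$$
and the integrand here is exactly the target integrand, so $I = - \frac{18}{\left(a + 1\right)^{4}}$.

Setting $a = \frac{1}{6}$:
$$I = - \frac{23328}{2401}.$$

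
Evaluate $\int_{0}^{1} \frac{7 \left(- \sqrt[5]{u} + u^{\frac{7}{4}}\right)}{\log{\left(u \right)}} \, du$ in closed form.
$- \log{\left(\frac{4586471424}{1522435234375} \right)}$

Introduce a parameter $a$ in the exponent: let $I(a) = \int_{0}^{1} \frac{7 \left(u^{\frac{7}{4}} - u^{a}\right)}{\log{\left(u \right)}} \, du$.

Since $\dfrac{\partial}{\partial a}\,u^{a} = u^{a} \ln u$, the $\ln u$ in the denominator cancels and
$$\frac{dI}{da} = \int_{0}^{1} -7 u^{a} \, du = -7 \left[\frac{u^{a+1}}{a+1}\right]_0^1 = - \frac{7}{a + 1}.$$

Integrating with respect to $a$ gives $I(a) = - \log{\left(\frac{16384 \left(a + 1\right)^{7}}{19487171} \right)} + C$.

At $a = \frac{7}{4}$ the integrand is identically $0$, so $I(\frac{7}{4}) = 0$. The closed form gives $0$, hence $C = 0$.

Setting $a = \frac{1}{5}$:
$$I = - \log{\left(\frac{4586471424}{1522435234375} \right)}.$$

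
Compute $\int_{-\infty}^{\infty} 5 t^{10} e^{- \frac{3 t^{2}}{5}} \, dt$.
$\frac{546875 \sqrt{15} \sqrt{\pi}}{864}$

Begin with the known integral
$$J(a) = \int_{-\infty}^{\infty} 5 e^{- a t^{2}} \, dt = \frac{5 \sqrt{\pi}}{\sqrt{a}}.$$

Differentiating under the integral sign brings down a factor of $(-t^2)$:
$$\frac{dJ}{da} = \int_{-\infty}^{\infty} - 5 t^{2} e^{- a t^{2}} \, dt = - \frac{5 \sqrt{\pi}}{2 a^{\frac{3}{2}}}.$$

Repeating $5$ times in total — each differentiation brings down another $(-t^2)$ — gives
$$\frac{d^{5}J}{da^{5}} = \int_{-\infty}^{\infty} - 5 t^{10} e^{- a t^{2}} \, dt = - \frac{4725 \sqrt{\pi}}{32 a^{\frac{11}{2}}},$$
and the integrand here is $(-1)^{5}$ times the target integrand, so $I = (-1)^{5}\,\frac{d^{5}J}{da^{5}} = \frac{4725 \sqrt{\pi}}{32 a^{\frac{11}{2}}}$.

Setting $a = \frac{3}{5}$:
$$I = \frac{546875 \sqrt{15} \sqrt{\pi}}{864}.$$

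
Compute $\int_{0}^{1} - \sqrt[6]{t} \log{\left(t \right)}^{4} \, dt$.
$- \frac{186624}{16807}$

Consider the simpler parametrised integral
$$J(a) = \int_{0}^{1} - t^{a} \, dt = - \frac{1}{a + 1}.$$

Differentiating under the integral sign brings down a factor of $\ln t$:
$$\frac{dJ}{da} = \int_{0}^{1} - t^{a} \log{\left(t \right)} \, dt = \frac{1}{\left(a + 1\right)^{2}}.$$

Repeating $4$ times in total — each differentiation brings down another $\ln t$ — gives
$$\frac{d^{4}J}{da^{4}} = \int_{0}^{1} - t^{a} \log{\left(t \right)}^{4} \, dt = - \frac{24}{\left(a + 1\right)^{5}},$$
and the integrand here is exactly the target integrand, so $I = - \frac{24}{\left(a + 1\right)^{5}}$.

Setting $a = \frac{1}{6}$:
$$I = - \frac{186624}{16807}.$$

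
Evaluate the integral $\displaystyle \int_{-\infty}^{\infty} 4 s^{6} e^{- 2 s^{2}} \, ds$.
$\frac{15 \sqrt{2} \sqrt{\pi}}{32}$

Start from the elementary integral
$$J(a) = \int_{-\infty}^{\infty} 4 e^{- a s^{2}} \, ds = \frac{4 \sqrt{\pi}}{\sqrt{a}}.$$

Differentiating under the integral sign brings down a factor of $(-s^2)$:
$$\frac{dJ}{da} = \int_{-\infty}^{\infty} - 4 s^{2} e^{- a s^{2}} \, ds = - \frac{2 \sqrt{\pi}}{a^{\frac{3}{2}}}.$$

Repeating $3$ times in total — each differentiation brings down another $(-s^2)$ — gives
$$\frac{d^{3}J}{da^{3}} = \int_{-\infty}^{\infty} - 4 s^{6} e^{- a s^{2}} \, ds = - \frac{15 \sqrt{\pi}}{2 a^{\frac{7}{2}}},$$
and the integrand here is $(-1)^{3}$ times the target integrand, so $I = (-1)^{3}\,\frac{d^{3}J}{da^{3}} = \frac{15 \sqrt{\pi}}{2 a^{\frac{7}{2}}}$.

Setting $a = 2$:
$$I = \frac{15 \sqrt{2} \sqrt{\pi}}{32}.$$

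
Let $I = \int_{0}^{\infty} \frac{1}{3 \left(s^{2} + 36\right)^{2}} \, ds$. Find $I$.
$\frac{\pi}{2592}$

Begin with the known result
$$J(a) = \int_{0}^{\infty} \frac{1}{3 \left(a^{2} + s^{2}\right)} \, ds = \frac{\pi}{6 a}.$$

Differentiating under the integral sign with respect to $a$,
$$\frac{dJ}{da} = \int_{0}^{\infty} - \frac{2 a}{3 \left(a^{2} + s^{2}\right)^{2}} \, ds = - \frac{\pi}{6 a^{2}},$$
so $\int_{0}^{\infty} \frac{1}{3 \left(a^{2} + s^{2}\right)^{2}} \, ds = \frac{\pi}{12 a^{3}}$.

Setting $a = 6$:
$$I = \frac{\pi}{2592}.$$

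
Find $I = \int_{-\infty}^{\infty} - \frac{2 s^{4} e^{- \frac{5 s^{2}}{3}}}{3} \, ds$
$- \frac{9 \sqrt{15} \sqrt{\pi}}{250}$

Begin with the known integral
$$J(a) = \int_{-\infty}^{\infty} - \frac{2 e^{- a s^{2}}}{3} \, ds = - \frac{2 \sqrt{\pi}}{3 \sqrt{a}}.$$

Differentiating under the integral sign brings down a factor of $(-s^2)$:
$$\frac{dJ}{da} = \int_{-\infty}^{\infty} \frac{2 s^{2} e^{- a s^{2}}}{3} \, ds = \frac{\sqrt{\pi}}{3 a^{\frac{3}{2}}}.$$

Repeating twice in total — each differentiation brings down another $(-s^2)$ — gives
$$\frac{d^{2}J}{da^{2}} = \int_{-\infty}^{\infty} - \frac{2 s^{4} e^{- a s^{2}}}{3} \, ds = - \frac{\sqrt{\pi}}{2 a^{\frac{5}{2}}},$$
and the integrand here is exactly the target integrand, so $I = - \frac{\sqrt{\pi}}{2 a^{\frac{5}{2}}}$.

Setting $a = \frac{5}{3}$:
$$I = - \frac{9 \sqrt{15} \sqrt{\pi}}{250}.$$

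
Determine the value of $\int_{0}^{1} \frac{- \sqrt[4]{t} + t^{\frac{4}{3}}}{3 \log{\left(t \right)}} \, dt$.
$- \frac{\log{\left(15 \right)}}{3} + \frac{\log{\left(28 \right)}}{3}$

Introduce a parameter $a$ in the exponent: let $I(a) = \int_{0}^{1} \frac{t^{\frac{4}{3}} - t^{a}}{3 \log{\left(t \right)}} \, dt$.

Since $\dfrac{\partial}{\partial a}\,t^{a} = t^{a} \ln t$, the $\ln t$ in the denominator cancels and
$$\frac{dI}{da} = \int_{0}^{1} - \frac{1}{3} t^{a} \, dt = - \frac{1}{3} \left[\frac{t^{a+1}}{a+1}\right]_0^1 = - \frac{1}{3 a + 3}.$$

Integrating with respect to $a$ gives $I(a) = - \frac{\log{\left(a + 1 \right)}}{3} - \frac{\log{\left(3 \right)}}{3} + \frac{\log{\left(7 \right)}}{3} + C$.

At $a = \frac{4}{3}$ the integrand is identically $0$, so $I(\frac{4}{3}) = 0$. The closed form gives $0$, hence $C = 0$.

Setting $a = \frac{1}{4}$:
$$I = - \frac{\log{\left(15 \right)}}{3} + \frac{\log{\left(28 \right)}}{3}.$$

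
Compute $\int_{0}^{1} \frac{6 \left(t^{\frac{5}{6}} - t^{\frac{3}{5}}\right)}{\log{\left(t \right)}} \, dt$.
$\log{\left(\frac{27680640625}{12230590464} \right)}$

Replace the exponent $\frac{5}{6}$ by a parameter $a$: let $I(a) = \int_{0}^{1} \frac{6 \left(- t^{\frac{3}{5}} + t^{a}\right)}{\log{\left(t \right)}} \, dt$.

Since $\dfrac{\partial}{\partial a}\,t^{a} = t^{a} \ln t$, the $\ln t$ in the denominator cancels and
$$\frac{dI}{da} = \int_{0}^{1} 6 t^{a} \, dt = 6 \left[\frac{t^{a+1}}{a+1}\right]_0^1 = \frac{6}{a + 1}.$$

Integrating with respect to $a$ gives $I(a) = \log{\left(\frac{15625 \left(a + 1\right)^{6}}{262144} \right)} + C$.

At $a = \frac{3}{5}$ the integrand is identically $0$, so $I(\frac{3}{5}) = 0$. The closed form gives $0$, hence $C = 0$.

Setting $a = \frac{5}{6}$:
$$I = \log{\left(\frac{27680640625}{12230590464} \right)}.$$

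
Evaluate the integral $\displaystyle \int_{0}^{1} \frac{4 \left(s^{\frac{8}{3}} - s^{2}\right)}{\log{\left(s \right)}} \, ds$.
$- \log{\left(\frac{6561}{14641} \right)}$

Introduce a parameter $a$ in the exponent: let $I(a) = \int_{0}^{1} \frac{4 \left(s^{\frac{8}{3}} - s^{a}\right)}{\log{\left(s \right)}} \, ds$.

Since $\dfrac{\partial}{\partial a}\,s^{a} = s^{a} \ln s$, the $\ln s$ in the denominator cancels and
$$\frac{dI}{da} = \int_{0}^{1} -4 s^{a} \, ds = -4 \left[\frac{s^{a+1}}{a+1}\right]_0^1 = - \frac{4}{a + 1}.$$

Integrating with respect to $a$ gives $I(a) = - \log{\left(\frac{81 \left(a + 1\right)^{4}}{14641} \right)} + C$.

At $a = \frac{8}{3}$ the integrand is identically $0$, so $I(\frac{8}{3}) = 0$. The closed form gives $0$, hence $C = 0$.

Setting $a = 2$:
$$I = - \log{\left(\frac{6561}{14641} \right)}.$$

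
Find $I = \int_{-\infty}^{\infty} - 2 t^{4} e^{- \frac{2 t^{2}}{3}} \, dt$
$- \frac{27 \sqrt{6} \sqrt{\pi}}{16}$

Consider the simpler parametrised integral
$$J(a) = \int_{-\infty}^{\infty} - 2 e^{- a t^{2}} \, dt = - \frac{2 \sqrt{\pi}}{\sqrt{a}}.$$

Differentiating under the integral sign brings down a factor of $(-t^2)$:
$$\frac{dJ}{da} = \int_{-\infty}^{\infty} 2 t^{2} e^{- a t^{2}} \, dt = \frac{\sqrt{\pi}}{a^{\frac{3}{2}}}.$$

Repeating twice in total — each differentiation brings down another $(-t^2)$ — gives
$$\frac{d^{2}J}{da^{2}} = \int_{-\infty}^{\infty} - 2 t^{4} e^{- a t^{2}} \, dt = - \frac{3 \sqrt{\pi}}{2 a^{\frac{5}{2}}},$$
and the integrand here is exactly the target integrand, so $I = - \frac{3 \sqrt{\pi}}{2 a^{\frac{5}{2}}}$.

Setting $a = \frac{2}{3}$:
$$I = - \frac{27 \sqrt{6} \sqrt{\pi}}{16}.$$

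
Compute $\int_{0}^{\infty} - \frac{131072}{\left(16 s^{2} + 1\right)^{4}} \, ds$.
$- 5120 \pi$

Begin with the known result
$$J(a) = \int_{0}^{\infty} - \frac{2}{a^{2} + s^{2}} \, ds = - \frac{\pi}{a}.$$

Differentiating under the integral sign with respect to $a$,
$$\frac{dJ}{da} = \int_{0}^{\infty} \frac{4 a}{\left(a^{2} + s^{2}\right)^{2}} \, ds = \frac{\pi}{a^{2}},$$
so $\int_{0}^{\infty} - \frac{2}{\left(a^{2} + s^{2}\right)^{2}} \, ds = - \frac{\pi}{2 a^{3}}$.

Repeating — each differentiation of $1/(s^2+a^2)^j$ produces $-2ja/(s^2+a^2)^{j+1}$ — and dividing through by $-2ja$ at each step yields, after $3$ differentiations in total,
$$\int_{0}^{\infty} - \frac{2}{\left(a^{2} + s^{2}\right)^{4}} \, ds = - \frac{5 \pi}{16 a^{7}}.$$

Setting $a = \frac{1}{4}$:
$$I = - 5120 \pi.$$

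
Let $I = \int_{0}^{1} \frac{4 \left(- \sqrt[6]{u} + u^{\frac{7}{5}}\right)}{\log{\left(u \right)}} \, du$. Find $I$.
$- \log{\left(\frac{1500625}{26873856} \right)}$

Replace the exponent $\frac{1}{6}$ by a parameter $a$: let $I(a) = \int_{0}^{1} \frac{4 \left(u^{\frac{7}{5}} - u^{a}\right)}{\log{\left(u \right)}} \, du$.

Since $\dfrac{\partial}{\partial a}\,u^{a} = u^{a} \ln u$, the $\ln u$ in the denominator cancels and
$$\frac{dI}{da} = \int_{0}^{1} -4 u^{a} \, du = -4 \left[\frac{u^{a+1}}{a+1}\right]_0^1 = - \frac{4}{a + 1}.$$

Integrating with respect to $a$ gives $I(a) = - \log{\left(\frac{625 \left(a + 1\right)^{4}}{20736} \right)} + C$.

At $a = \frac{7}{5}$ the integrand is identically $0$, so $I(\frac{7}{5}) = 0$. The closed form gives $0$, hence $C = 0$.

Setting $a = \frac{1}{6}$:
$$I = - \log{\left(\frac{1500625}{26873856} \right)}.$$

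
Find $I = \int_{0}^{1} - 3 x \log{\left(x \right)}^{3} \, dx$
$\frac{9}{8}$

Begin with the known integral
$$J(a) = \int_{0}^{1} - 3 x^{a} \, dx = - \frac{3}{a + 1}.$$

Differentiating under the integral sign brings down a factor of $\ln x$:
$$\frac{dJ}{da} = \int_{0}^{1} - 3 x^{a} \log{\left(x \right)} \, dx = \frac{3}{\left(a + 1\right)^{2}}.$$

Repeating $3$ times in total — each differentiation brings down another $\ln x$ — gives
$$\frac{d^{3}J}{da^{3}} = \int_{0}^{1} - 3 x^{a} \log{\left(x \right)}^{3} \, dx = \frac{18}{\left(a + 1\right)^{4}},$$
and the integrand here is exactly the target integrand, so $I = \frac{18}{\left(a + 1\right)^{4}}$.

Setting $a = 1$:
$$I = \frac{9}{8}.$$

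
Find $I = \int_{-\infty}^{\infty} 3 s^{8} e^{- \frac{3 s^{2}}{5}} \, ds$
$\frac{21875 \sqrt{15} \sqrt{\pi}}{432}$

Begin with the known integral
$$J(a) = \int_{-\infty}^{\infty} 3 e^{- a s^{2}} \, ds = \frac{3 \sqrt{\pi}}{\sqrt{a}}.$$

Differentiating under the integral sign brings down a factor of $(-s^2)$:
$$\frac{dJ}{da} = \int_{-\infty}^{\infty} - 3 s^{2} e^{- a s^{2}} \, ds = - \frac{3 \sqrt{\pi}}{2 a^{\frac{3}{2}}}.$$

Repeating $4$ times in total — each differentiation brings down another $(-s^2)$ — gives
$$\frac{d^{4}J}{da^{4}} = \int_{-\infty}^{\infty} 3 s^{8} e^{- a s^{2}} \, ds = \frac{315 \sqrt{\pi}}{16 a^{\frac{9}{2}}},$$
and the integrand here is exactly the target integrand, so $I = \frac{315 \sqrt{\pi}}{16 a^{\frac{9}{2}}}$.

Setting $a = \frac{3}{5}$:
$$I = \frac{21875 \sqrt{15} \sqrt{\pi}}{432}.$$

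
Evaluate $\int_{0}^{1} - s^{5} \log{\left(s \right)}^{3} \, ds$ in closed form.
$\frac{1}{216}$

Begin with the known integral
$$J(a) = \int_{0}^{1} - s^{a} \, ds = - \frac{1}{a + 1}.$$

Differentiating under the integral sign brings down a factor of $\ln s$:
$$\frac{dJ}{da} = \int_{0}^{1} - s^{a} \log{\left(s \right)} \, ds = \frac{1}{\left(a + 1\right)^{2}}.$$

Repeating $3$ times in total — each differentiation brings down another $\ln s$ — gives
$$\frac{d^{3}J}{da^{3}} = \int_{0}^{1} - s^{a} \log{\left(s \right)}^{3} \, ds = \frac{6}{\left(a + 1\right)^{4}},$$
and the integrand here is exactly the target integrand, so $I = \frac{6}{\left(a + 1\right)^{4}}$.

Setting $a = 5$:
$$I = \frac{1}{216}.$$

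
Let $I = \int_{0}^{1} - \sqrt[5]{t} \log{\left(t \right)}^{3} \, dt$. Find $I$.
$\frac{625}{216}$

Start from the elementary integral
$$J(a) = \int_{0}^{1} - t^{a} \, dt = - \frac{1}{a + 1}.$$

Differentiating under the integral sign brings down a factor of $\ln t$:
$$\frac{dJ}{da} = \int_{0}^{1} - t^{a} \log{\left(t \right)} \, dt = \frac{1}{\left(a + 1\right)^{2}}.$$

Repeating $3$ times in total — each differentiation brings down another $\ln t$ — gives
$$\frac{d^{3}J}{da^{3}} = \int_{0}^{1} - t^{a} \log{\left(t \right)}^{3} \, dt = \frac{6}{\left(a + 1\right)^{4}},$$
and the integrand here is exactly the target integrand, so $I = \frac{6}{\left(a + 1\right)^{4}}$.

Setting $a = \frac{1}{5}$:
$$I = \frac{625}{216}.$$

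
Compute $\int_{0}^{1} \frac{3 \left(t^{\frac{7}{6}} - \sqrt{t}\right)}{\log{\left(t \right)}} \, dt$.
$\log{\left(\frac{2197}{729} \right)}$

Introduce a parameter $a$ in the exponent: let $I(a) = \int_{0}^{1} \frac{3 \left(- \sqrt{t} + t^{a}\right)}{\log{\left(t \right)}} \, dt$.

Since $\dfrac{\partial}{\partial a}\,t^{a} = t^{a} \ln t$, the $\ln t$ in the denominator cancels and
$$\frac{dI}{da} = \int_{0}^{1} 3 t^{a} \, dt = 3 \left[\frac{t^{a+1}}{a+1}\right]_0^1 = \frac{3}{a + 1}.$$

Integrating with respect to $a$ gives $I(a) = \log{\left(\frac{8 \left(a + 1\right)^{3}}{27} \right)} + C$.

At $a = \frac{1}{2}$ the integrand is identically $0$, so $I(\frac{1}{2}) = 0$. The closed form gives $0$, hence $C = 0$.

Setting $a = \frac{7}{6}$:
$$I = \log{\left(\frac{2197}{729} \right)}.$$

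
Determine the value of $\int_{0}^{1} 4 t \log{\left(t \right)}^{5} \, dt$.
$- \frac{15}{2}$

Consider the simpler parametrised integral
$$J(a) = \int_{0}^{1} 4 t^{a} \, dt = \frac{4}{a + 1}.$$

Differentiating under the integral sign brings down a factor of $\ln t$:
$$\frac{dJ}{da} = \int_{0}^{1} 4 t^{a} \log{\left(t \right)} \, dt = - \frac{4}{\left(a + 1\right)^{2}}.$$

Repeating $5$ times in total — each differentiation brings down another $\ln t$ — gives
$$\frac{d^{5}J}{da^{5}} = \int_{0}^{1} 4 t^{a} \log{\left(t \right)}^{5} \, dt = - \frac{480}{\left(a + 1\right)^{6}},$$
and the integrand here is exactly the target integrand, so $I = - \frac{480}{\left(a + 1\right)^{6}}$.

Setting $a = 1$:
$$I = - \frac{15}{2}.$$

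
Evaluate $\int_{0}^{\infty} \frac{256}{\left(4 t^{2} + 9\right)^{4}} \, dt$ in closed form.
$\frac{20 \pi}{2187}$

Begin with the known result
$$J(a) = \int_{0}^{\infty} \frac{1}{a^{2} + t^{2}} \, dt = \frac{\pi}{2 a}.$$

Differentiating under the integral sign with respect to $a$,
$$\frac{dJ}{da} = \int_{0}^{\infty} - \frac{2 a}{\left(a^{2} + t^{2}\right)^{2}} \, dt = - \frac{\pi}{2 a^{2}},$$
so $\int_{0}^{\infty} \frac{1}{\left(a^{2} + t^{2}\right)^{2}} \, dt = \frac{\pi}{4 a^{3}}$.

Repeating — each differentiation of $1/(t^2+a^2)^j$ produces $-2ja/(t^2+a^2)^{j+1}$ — and dividing through by $-2ja$ at each step yields, after $3$ differentiations in total,
$$\int_{0}^{\infty} \frac{1}{\left(a^{2} + t^{2}\right)^{4}} \, dt = \frac{5 \pi}{32 a^{7}}.$$

Setting $a = \frac{3}{2}$:
$$I = \frac{20 \pi}{2187}.$$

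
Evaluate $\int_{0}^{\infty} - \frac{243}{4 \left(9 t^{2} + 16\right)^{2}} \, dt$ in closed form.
$- \frac{81 \pi}{1024}$

Recall the elementary integral
$$J(a) = \int_{0}^{\infty} - \frac{3}{4 \left(a^{2} + t^{2}\right)} \, dt = - \frac{3 \pi}{8 a}.$$

Differentiating under the integral sign with respect to $a$,
$$\frac{dJ}{da} = \int_{0}^{\infty} \frac{3 a}{2 \left(a^{2} + t^{2}\right)^{2}} \, dt = \frac{3 \pi}{8 a^{2}},$$
so $\int_{0}^{\infty} - \frac{3}{4 \left(a^{2} + t^{2}\right)^{2}} \, dt = - \frac{3 \pi}{16 a^{3}}$.

Setting $a = \frac{4}{3}$:
$$I = - \frac{81 \pi}{1024}.$$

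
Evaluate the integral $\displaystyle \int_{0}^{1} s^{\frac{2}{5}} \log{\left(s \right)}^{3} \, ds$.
$- \frac{3750}{2401}$

Consider the simpler parametrised integral
$$J(a) = \int_{0}^{1} s^{a} \, ds = \frac{1}{a + 1}.$$

Differentiating under the integral sign brings down a factor of $\ln s$:
$$\frac{dJ}{da} = \int_{0}^{1} s^{a} \log{\left(s \right)} \, ds = - \frac{1}{\left(a + 1\right)^{2}}.$$

Repeating $3$ times in total — each differentiation brings down another $\ln s$ — gives
$$\frac{d^{3}J}{da^{3}} = \int_{0}^{1} s^{a} \log{\left(s \right)}^{3} \, ds = - \frac{6}{\left(a + 1\right)^{4}},$$
and the integrand here is exactly the target integrand, so $I = - \frac{6}{\left(a + 1\right)^{4}}$.

Setting $a = \frac{2}{5}$:
$$I = - \frac{3750}{2401}.$$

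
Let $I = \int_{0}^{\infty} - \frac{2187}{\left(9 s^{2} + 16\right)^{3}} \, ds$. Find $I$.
$- \frac{2187 \pi}{16384}$

Start from the standard arctangent integral
$$J(a) = \int_{0}^{\infty} - \frac{3}{a^{2} + s^{2}} \, ds = - \frac{3 \pi}{2 a}.$$

Differentiating under the integral sign with respect to $a$,
$$\frac{dJ}{da} = \int_{0}^{\infty} \frac{6 a}{\left(a^{2} + s^{2}\right)^{2}} \, ds = \frac{3 \pi}{2 a^{2}},$$
so $\int_{0}^{\infty} - \frac{3}{\left(a^{2} + s^{2}\right)^{2}} \, ds = - \frac{3 \pi}{4 a^{3}}$.

Repeating — each differentiation of $1/(s^2+a^2)^j$ produces $-2ja/(s^2+a^2)^{j+1}$ — and dividing through by $-2ja$ at each step yields, after $2$ differentiations in total,
$$\int_{0}^{\infty} - \frac{3}{\left(a^{2} + s^{2}\right)^{3}} \, ds = - \frac{9 \pi}{16 a^{5}}.$$

Setting $a = \frac{4}{3}$:
$$I = - \frac{2187 \pi}{16384}.$$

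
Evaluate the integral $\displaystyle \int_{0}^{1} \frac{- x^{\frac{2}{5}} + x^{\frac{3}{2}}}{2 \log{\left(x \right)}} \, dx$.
$- \frac{\log{\left(14 \right)}}{2} + \log{\left(5 \right)}$

Consider the one-parameter family: let $I(a) = \int_{0}^{1} \frac{- x^{\frac{2}{5}} + x^{a}}{2 \log{\left(x \right)}} \, dx$.

Since $\dfrac{\partial}{\partial a}\,x^{a} = x^{a} \ln x$, the $\ln x$ in the denominator cancels and
$$\frac{dI}{da} = \int_{0}^{1} \frac{1}{2} x^{a} \, dx = \frac{1}{2} \left[\frac{x^{a+1}}{a+1}\right]_0^1 = \frac{1}{2 \left(a + 1\right)}.$$

Integrating with respect to $a$ gives $I(a) = \log{\left(\frac{\sqrt{35} \sqrt{a + 1}}{7} \right)} + C$.

At $a = \frac{2}{5}$ the integrand is identically $0$, so $I(\frac{2}{5}) = 0$. The closed form gives $0$, hence $C = 0$.

Setting $a = \frac{3}{2}$:
$$I = - \frac{\log{\left(14 \right)}}{2} + \log{\left(5 \right)}.$$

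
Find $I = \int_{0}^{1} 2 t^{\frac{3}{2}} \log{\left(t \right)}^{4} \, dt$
$\frac{1536}{3125}$

Begin with the known integral
$$J(a) = \int_{0}^{1} 2 t^{a} \, dt = \frac{2}{a + 1}.$$

Differentiating under the integral sign brings down a factor of $\ln t$:
$$\frac{dJ}{da} = \int_{0}^{1} 2 t^{a} \log{\left(t \right)} \, dt = - \frac{2}{\left(a + 1\right)^{2}}.$$

Repeating $4$ times in total — each differentiation brings down another $\ln t$ — gives
$$\frac{d^{4}J}{da^{4}} = \int_{0}^{1} 2 t^{a} \log{\left(t \right)}^{4} \, dt = \frac{48}{\left(a + 1\right)^{5}},$$
and the integrand here is exactly the target integrand, so $I = \frac{48}{\left(a + 1\right)^{5}}$.

Setting $a = \frac{3}{2}$:
$$I = \frac{1536}{3125}.$$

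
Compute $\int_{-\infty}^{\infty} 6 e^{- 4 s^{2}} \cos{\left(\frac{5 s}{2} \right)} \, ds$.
$\frac{3 \sqrt{\pi}}{e^{\frac{25}{64}}}$

Treat the cosine frequency as a parameter and define $I(b) = \int_{-\infty}^{\infty} 6 e^{- 4 s^{2}} \cos{\left(b s \right)} \, ds$.

Differentiating under the integral sign,
$$I'(b) = \int_{-\infty}^{\infty} - 6 s e^{- 4 s^{2}} \sin{\left(b s \right)} \, ds.$$

Integrate $\int_{-\infty}^{\infty} s \sin(b s)\, e^{- 4 s^{2}}\, ds$ by parts with $u = \sin(b s)$ and $dv = s\, e^{- 4 s^{2}}\, ds$, giving $v = - \frac{e^{- 4 s^{2}}}{8}$. The boundary term vanishes and
$$\int_{-\infty}^{\infty} s \sin(b s)\, e^{- 4 s^{2}}\, ds = \frac{b}{8} \int_{-\infty}^{\infty} \cos(b s)\, e^{- 4 s^{2}}\, ds,$$
so $I'(b) = - \frac{b}{8}\, I(b)$.

This is a separable first-order ODE; solving with the initial condition $I(0) = \int_{-\infty}^{\infty} 6 e^{- 4 s^{2}}\,ds = 3 \sqrt{\pi}$ gives
$$I(b) = 3 \sqrt{\pi} e^{- \frac{b^{2}}{16}}.$$

Setting $b = \frac{5}{2}$:
$$I = \frac{3 \sqrt{\pi}}{e^{\frac{25}{64}}}.$$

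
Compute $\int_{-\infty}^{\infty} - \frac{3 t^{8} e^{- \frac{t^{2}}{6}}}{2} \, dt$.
$- \frac{25515 \sqrt{6} \sqrt{\pi}}{2}$

Begin with the known integral
$$J(a) = \int_{-\infty}^{\infty} - \frac{3 e^{- a t^{2}}}{2} \, dt = - \frac{3 \sqrt{\pi}}{2 \sqrt{a}}.$$

Differentiating under the integral sign brings down a factor of $(-t^2)$:
$$\frac{dJ}{da} = \int_{-\infty}^{\infty} \frac{3 t^{2} e^{- a t^{2}}}{2} \, dt = \frac{3 \sqrt{\pi}}{4 a^{\frac{3}{2}}}.$$

Repeating $4$ times in total — each differentiation brings down another $(-t^2)$ — gives
$$\frac{d^{4}J}{da^{4}} = \int_{-\infty}^{\infty} - \frac{3 t^{8} e^{- a t^{2}}}{2} \, dt = - \frac{315 \sqrt{\pi}}{32 a^{\frac{9}{2}}},$$
and the integrand here is exactly the target integrand, so $I = - \frac{315 \sqrt{\pi}}{32 a^{\frac{9}{2}}}$.

Setting $a = \frac{1}{6}$:
$$I = - \frac{25515 \sqrt{6} \sqrt{\pi}}{2}.$$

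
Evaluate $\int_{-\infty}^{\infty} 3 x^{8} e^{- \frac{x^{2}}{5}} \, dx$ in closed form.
$\frac{196875 \sqrt{5} \sqrt{\pi}}{16}$

Consider the simpler parametrised integral
$$J(a) = \int_{-\infty}^{\infty} 3 e^{- a x^{2}} \, dx = \frac{3 \sqrt{\pi}}{\sqrt{a}}.$$

Differentiating under the integral sign brings down a factor of $(-x^2)$:
$$\frac{dJ}{da} = \int_{-\infty}^{\infty} - 3 x^{2} e^{- a x^{2}} \, dx = - \frac{3 \sqrt{\pi}}{2 a^{\frac{3}{2}}}.$$

Repeating $4$ times in total — each differentiation brings down another $(-x^2)$ — gives
$$\frac{d^{4}J}{da^{4}} = \int_{-\infty}^{\infty} 3 x^{8} e^{- a x^{2}} \, dx = \frac{315 \sqrt{\pi}}{16 a^{\frac{9}{2}}},$$
and the integrand here is exactly the target integrand, so $I = \frac{315 \sqrt{\pi}}{16 a^{\frac{9}{2}}}$.

Setting $a = \frac{1}{5}$:
$$I = \frac{196875 \sqrt{5} \sqrt{\pi}}{16}.$$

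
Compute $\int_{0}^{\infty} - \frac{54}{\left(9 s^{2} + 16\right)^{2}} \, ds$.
$- \frac{9 \pi}{128}$

Recall the elementary integral
$$J(a) = \int_{0}^{\infty} - \frac{2}{3 \left(a^{2} + s^{2}\right)} \, ds = - \frac{\pi}{3 a}.$$

Differentiating under the integral sign with respect to $a$,
$$\frac{dJ}{da} = \int_{0}^{\infty} \frac{4 a}{3 \left(a^{2} + s^{2}\right)^{2}} \, ds = \frac{\pi}{3 a^{2}},$$
so $\int_{0}^{\infty} - \frac{2}{3 \left(a^{2} + s^{2}\right)^{2}} \, ds = - \frac{\pi}{6 a^{3}}$.

Setting $a = \frac{4}{3}$:
$$I = - \frac{9 \pi}{128}.$$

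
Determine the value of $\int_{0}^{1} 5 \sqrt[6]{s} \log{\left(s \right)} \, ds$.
$- \frac{180}{49}$

Start from the elementary integral
$$J(a) = \int_{0}^{1} 5 s^{a} \, ds = \frac{5}{a + 1}.$$

Differentiating under the integral sign brings down a factor of $\ln s$:
$$\frac{dJ}{da} = \int_{0}^{1} 5 s^{a} \log{\left(s \right)} \, ds = - \frac{5}{\left(a + 1\right)^{2}}.$$

The integral on the left is $I$, so $I = - \frac{5}{\left(a + 1\right)^{2}}$.

Setting $a = \frac{1}{6}$:
$$I = - \frac{180}{49}.$$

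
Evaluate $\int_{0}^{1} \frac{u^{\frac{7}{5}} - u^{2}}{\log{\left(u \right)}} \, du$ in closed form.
$- \log{\left(\frac{5}{4} \right)}$

Introduce a parameter $a$ in the exponent: let $I(a) = \int_{0}^{1} \frac{u^{\frac{7}{5}} - u^{a}}{\log{\left(u \right)}} \, du$.

Since $\dfrac{\partial}{\partial a}\,u^{a} = u^{a} \ln u$, the $\ln u$ in the denominator cancels and
$$\frac{dI}{da} = \int_{0}^{1} -1 u^{a} \, du = -1 \left[\frac{u^{a+1}}{a+1}\right]_0^1 = - \frac{1}{a + 1}.$$

Integrating with respect to $a$ gives $I(a) = - \log{\left(\frac{5 a}{12} + \frac{5}{12} \right)} + C$.

At $a = \frac{7}{5}$ the integrand is identically $0$, so $I(\frac{7}{5}) = 0$. The closed form gives $0$, hence $C = 0$.

Setting $a = 2$:
$$I = - \log{\left(\frac{5}{4} \right)}.$$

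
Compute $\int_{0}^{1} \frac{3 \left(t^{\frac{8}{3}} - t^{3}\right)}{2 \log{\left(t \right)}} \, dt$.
$- \log{\left(\frac{24 \sqrt{33}}{121} \right)}$

Replace the exponent $3$ by a parameter $a$: let $I(a) = \int_{0}^{1} \frac{3 \left(t^{\frac{8}{3}} - t^{a}\right)}{2 \log{\left(t \right)}} \, dt$.

Since $\dfrac{\partial}{\partial a}\,t^{a} = t^{a} \ln t$, the $\ln t$ in the denominator cancels and
$$\frac{dI}{da} = \int_{0}^{1} - \frac{3}{2} t^{a} \, dt = - \frac{3}{2} \left[\frac{t^{a+1}}{a+1}\right]_0^1 = - \frac{3}{2 a + 2}.$$

Integrating with respect to $a$ gives $I(a) = - \log{\left(\frac{3 \sqrt{33} \left(a + 1\right)^{\frac{3}{2}}}{121} \right)} + C$.

At $a = \frac{8}{3}$ the integrand is identically $0$, so $I(\frac{8}{3}) = 0$. The closed form gives $0$, hence $C = 0$.

Setting $a = 3$:
$$I = - \log{\left(\frac{24 \sqrt{33}}{121} \right)}.$$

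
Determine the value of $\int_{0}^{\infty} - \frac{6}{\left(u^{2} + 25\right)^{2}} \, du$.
$- \frac{3 \pi}{250}$

Begin with the known result
$$J(a) = \int_{0}^{\infty} - \frac{6}{a^{2} + u^{2}} \, du = - \frac{3 \pi}{a}.$$

Differentiating under the integral sign with respect to $a$,
$$\frac{dJ}{da} = \int_{0}^{\infty} \frac{12 a}{\left(a^{2} + u^{2}\right)^{2}} \, du = \frac{3 \pi}{a^{2}},$$
so $\int_{0}^{\infty} - \frac{6}{\left(a^{2} + u^{2}\right)^{2}} \, du = - \frac{3 \pi}{2 a^{3}}$.

Setting $a = 5$:
$$I = - \frac{3 \pi}{250}.$$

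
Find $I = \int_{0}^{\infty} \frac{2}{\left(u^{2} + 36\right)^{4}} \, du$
$\frac{5 \pi}{4478976}$

Start from the standard arctangent integral
$$J(a) = \int_{0}^{\infty} \frac{2}{a^{2} + u^{2}} \, du = \frac{\pi}{a}.$$

Differentiating under the integral sign with respect to $a$,
$$\frac{dJ}{da} = \int_{0}^{\infty} - \frac{4 a}{\left(a^{2} + u^{2}\right)^{2}} \, du = - \frac{\pi}{a^{2}},$$
so $\int_{0}^{\infty} \frac{2}{\left(a^{2} + u^{2}\right)^{2}} \, du = \frac{\pi}{2 a^{3}}$.

Repeating — each differentiation of $1/(u^2+a^2)^j$ produces $-2ja/(u^2+a^2)^{j+1}$ — and dividing through by $-2ja$ at each step yields, after $3$ differentiations in total,
$$\int_{0}^{\infty} \frac{2}{\left(a^{2} + u^{2}\right)^{4}} \, du = \frac{5 \pi}{16 a^{7}}.$$

Setting $a = 6$:
$$I = \frac{5 \pi}{4478976}.$$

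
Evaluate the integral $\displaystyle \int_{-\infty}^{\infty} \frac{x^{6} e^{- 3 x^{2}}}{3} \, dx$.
$\frac{5 \sqrt{3} \sqrt{\pi}}{648}$

Begin with the known integral
$$J(a) = \int_{-\infty}^{\infty} \frac{e^{- a x^{2}}}{3} \, dx = \frac{\sqrt{\pi}}{3 \sqrt{a}}.$$

Differentiating under the integral sign brings down a factor of $(-x^2)$:
$$\frac{dJ}{da} = \int_{-\infty}^{\infty} - \frac{x^{2} e^{- a x^{2}}}{3} \, dx = - \frac{\sqrt{\pi}}{6 a^{\frac{3}{2}}}.$$

Repeating $3$ times in total — each differentiation brings down another $(-x^2)$ — gives
$$\frac{d^{3}J}{da^{3}} = \int_{-\infty}^{\infty} - \frac{x^{6} e^{- a x^{2}}}{3} \, dx = - \frac{5 \sqrt{\pi}}{8 a^{\frac{7}{2}}},$$
and the integrand here is $(-1)^{3}$ times the target integrand, so $I = (-1)^{3}\,\frac{d^{3}J}{da^{3}} = \frac{5 \sqrt{\pi}}{8 a^{\frac{7}{2}}}$.

Setting $a = 3$:
$$I = \frac{5 \sqrt{3} \sqrt{\pi}}{648}.$$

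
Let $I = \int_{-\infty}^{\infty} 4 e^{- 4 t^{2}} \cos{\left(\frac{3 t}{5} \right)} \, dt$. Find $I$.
$\frac{2 \sqrt{\pi}}{e^{\frac{9}{400}}}$

Treat the cosine frequency as a parameter and define $I(b) = \int_{-\infty}^{\infty} 4 e^{- 4 t^{2}} \cos{\left(b t \right)} \, dt$.

Differentiating under the integral sign,
$$I'(b) = \int_{-\infty}^{\infty} - 4 t e^{- 4 t^{2}} \sin{\left(b t \right)} \, dt.$$

Integrate $\int_{-\infty}^{\infty} t \sin(b t)\, e^{- 4 t^{2}}\, dt$ by parts with $u = \sin(b t)$ and $dv = t\, e^{- 4 t^{2}}\, dt$, giving $v = - \frac{e^{- 4 t^{2}}}{8}$. The boundary term vanishes and
$$\int_{-\infty}^{\infty} t \sin(b t)\, e^{- 4 t^{2}}\, dt = \frac{b}{8} \int_{-\infty}^{\infty} \cos(b t)\, e^{- 4 t^{2}}\, dt,$$
so $I'(b) = - \frac{b}{8}\, I(b)$.

This is a separable first-order ODE; solving with the initial condition $I(0) = \int_{-\infty}^{\infty} 4 e^{- 4 t^{2}}\,dt = 2 \sqrt{\pi}$ gives
$$I(b) = 2 \sqrt{\pi} e^{- \frac{b^{2}}{16}}.$$

Setting $b = \frac{3}{5}$:
$$I = \frac{2 \sqrt{\pi}}{e^{\frac{9}{400}}}.$$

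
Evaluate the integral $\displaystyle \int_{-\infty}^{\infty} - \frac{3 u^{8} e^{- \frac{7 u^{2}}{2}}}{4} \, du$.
$- \frac{45 \sqrt{14} \sqrt{\pi}}{9604}$

Begin with the known integral
$$J(a) = \int_{-\infty}^{\infty} - \frac{3 e^{- a u^{2}}}{4} \, du = - \frac{3 \sqrt{\pi}}{4 \sqrt{a}}.$$

Differentiating under the integral sign brings down a factor of $(-u^2)$:
$$\frac{dJ}{da} = \int_{-\infty}^{\infty} \frac{3 u^{2} e^{- a u^{2}}}{4} \, du = \frac{3 \sqrt{\pi}}{8 a^{\frac{3}{2}}}.$$

Repeating $4$ times in total — each differentiation brings down another $(-u^2)$ — gives
$$\frac{d^{4}J}{da^{4}} = \int_{-\infty}^{\infty} - \frac{3 u^{8} e^{- a u^{2}}}{4} \, du = - \frac{315 \sqrt{\pi}}{64 a^{\frac{9}{2}}},$$
and the integrand here is exactly the target integrand, so $I = - \frac{315 \sqrt{\pi}}{64 a^{\frac{9}{2}}}$.

Setting $a = \frac{7}{2}$:
$$I = - \frac{45 \sqrt{14} \sqrt{\pi}}{9604}.$$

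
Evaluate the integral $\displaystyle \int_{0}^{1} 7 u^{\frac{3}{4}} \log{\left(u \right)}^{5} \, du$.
$- \frac{491520}{16807}$

Start from the elementary integral
$$J(a) = \int_{0}^{1} 7 u^{a} \, du = \frac{7}{a + 1}.$$

Differentiating under the integral sign brings down a factor of $\ln u$:
$$\frac{dJ}{da} = \int_{0}^{1} 7 u^{a} \log{\left(u \right)} \, du = - \frac{7}{\left(a + 1\right)^{2}}.$$

Repeating $5$ times in total — each differentiation brings down another $\ln u$ — gives
$$\frac{d^{5}J}{da^{5}} = \int_{0}^{1} 7 u^{a} \log{\left(u \right)}^{5} \, du = - \frac{840}{\left(a + 1\right)^{6}},$$
and the integrand here is exactly the target integrand, so $I = - \frac{840}{\left(a + 1\right)^{6}}$.

Setting $a = \frac{3}{4}$:
$$I = - \frac{491520}{16807}.$$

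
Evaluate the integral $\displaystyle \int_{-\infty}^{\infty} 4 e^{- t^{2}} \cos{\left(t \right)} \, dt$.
$\frac{4 \sqrt{\pi}}{e^{\frac{1}{4}}}$

Treat the cosine frequency as a parameter and define $I(b) = \int_{-\infty}^{\infty} 4 e^{- t^{2}} \cos{\left(b t \right)} \, dt$.

Differentiating under the integral sign,
$$I'(b) = \int_{-\infty}^{\infty} - 4 t e^{- t^{2}} \sin{\left(b t \right)} \, dt.$$

Integrate $\int_{-\infty}^{\infty} t \sin(b t)\, e^{- t^{2}}\, dt$ by parts with $u = \sin(b t)$ and $dv = t\, e^{- t^{2}}\, dt$, giving $v = - \frac{e^{- t^{2}}}{2}$. The boundary term vanishes and
$$\int_{-\infty}^{\infty} t \sin(b t)\, e^{- t^{2}}\, dt = \frac{b}{2} \int_{-\infty}^{\infty} \cos(b t)\, e^{- t^{2}}\, dt,$$
so $I'(b) = - \frac{b}{2}\, I(b)$.

This is a separable first-order ODE; solving with the initial condition $I(0) = \int_{-\infty}^{\infty} 4 e^{- t^{2}}\,dt = 4 \sqrt{\pi}$ gives
$$I(b) = 4 \sqrt{\pi} e^{- \frac{b^{2}}{4}}.$$

Setting $b = 1$:
$$I = \frac{4 \sqrt{\pi}}{e^{\frac{1}{4}}}.$$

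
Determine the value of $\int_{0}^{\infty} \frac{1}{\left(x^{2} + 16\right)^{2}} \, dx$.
$\frac{\pi}{256}$

Start from the standard arctangent integral
$$J(a) = \int_{0}^{\infty} \frac{1}{a^{2} + x^{2}} \, dx = \frac{\pi}{2 a}.$$

Differentiating under the integral sign with respect to $a$,
$$\frac{dJ}{da} = \int_{0}^{\infty} - \frac{2 a}{\left(a^{2} + x^{2}\right)^{2}} \, dx = - \frac{\pi}{2 a^{2}},$$
so $\int_{0}^{\infty} \frac{1}{\left(a^{2} + x^{2}\right)^{2}} \, dx = \frac{\pi}{4 a^{3}}$.

Setting $a = 4$:
$$I = \frac{\pi}{256}.$$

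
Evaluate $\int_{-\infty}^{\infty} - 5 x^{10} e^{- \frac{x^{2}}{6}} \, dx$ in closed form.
$- 1148175 \sqrt{6} \sqrt{\pi}$

Begin with the known integral
$$J(a) = \int_{-\infty}^{\infty} - 5 e^{- a x^{2}} \, dx = - \frac{5 \sqrt{\pi}}{\sqrt{a}}.$$

Differentiating under the integral sign brings down a factor of $(-x^2)$:
$$\frac{dJ}{da} = \int_{-\infty}^{\infty} 5 x^{2} e^{- a x^{2}} \, dx = \frac{5 \sqrt{\pi}}{2 a^{\frac{3}{2}}}.$$

Repeating $5$ times in total — each differentiation brings down another $(-x^2)$ — gives
$$\frac{d^{5}J}{da^{5}} = \int_{-\infty}^{\infty} 5 x^{10} e^{- a x^{2}} \, dx = \frac{4725 \sqrt{\pi}}{32 a^{\frac{11}{2}}},$$
and the integrand here is $(-1)^{5}$ times the target integrand, so $I = (-1)^{5}\,\frac{d^{5}J}{da^{5}} = - \frac{4725 \sqrt{\pi}}{32 a^{\frac{11}{2}}}$.

Setting $a = \frac{1}{6}$:
$$I = - 1148175 \sqrt{6} \sqrt{\pi}.$$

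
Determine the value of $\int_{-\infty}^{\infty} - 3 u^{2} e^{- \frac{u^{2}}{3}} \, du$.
$- \frac{9 \sqrt{3} \sqrt{\pi}}{2}$

Start from the elementary integral
$$J(a) = \int_{-\infty}^{\infty} - 3 e^{- a u^{2}} \, du = - \frac{3 \sqrt{\pi}}{\sqrt{a}}.$$

Differentiating under the integral sign brings down a factor of $(-u^2)$:
$$\frac{dJ}{da} = \int_{-\infty}^{\infty} 3 u^{2} e^{- a u^{2}} \, du = \frac{3 \sqrt{\pi}}{2 a^{\frac{3}{2}}}.$$

The integral on the left is $-I$, so $I = - \frac{3 \sqrt{\pi}}{2 a^{\frac{3}{2}}}$.

Setting $a = \frac{1}{3}$:
$$I = - \frac{9 \sqrt{3} \sqrt{\pi}}{2}.$$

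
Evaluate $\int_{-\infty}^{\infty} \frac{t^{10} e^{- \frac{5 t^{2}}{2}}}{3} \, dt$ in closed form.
$\frac{63 \sqrt{10} \sqrt{\pi}}{3125}$

Begin with the known integral
$$J(a) = \int_{-\infty}^{\infty} \frac{e^{- a t^{2}}}{3} \, dt = \frac{\sqrt{\pi}}{3 \sqrt{a}}.$$

Differentiating under the integral sign brings down a factor of $(-t^2)$:
$$\frac{dJ}{da} = \int_{-\infty}^{\infty} - \frac{t^{2} e^{- a t^{2}}}{3} \, dt = - \frac{\sqrt{\pi}}{6 a^{\frac{3}{2}}}.$$

Repeating $5$ times in total — each differentiation brings down another $(-t^2)$ — gives
$$\frac{d^{5}J}{da^{5}} = \int_{-\infty}^{\infty} - \frac{t^{10} e^{- a t^{2}}}{3} \, dt = - \frac{315 \sqrt{\pi}}{32 a^{\frac{11}{2}}},$$
and the integrand here is $(-1)^{5}$ times the target integrand, so $I = (-1)^{5}\,\frac{d^{5}J}{da^{5}} = \frac{315 \sqrt{\pi}}{32 a^{\frac{11}{2}}}$.

Setting $a = \frac{5}{2}$:
$$I = \frac{63 \sqrt{10} \sqrt{\pi}}{3125}.$$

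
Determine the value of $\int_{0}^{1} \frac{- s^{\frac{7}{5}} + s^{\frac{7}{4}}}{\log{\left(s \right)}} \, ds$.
$\log{\left(\frac{55}{48} \right)}$

Consider the one-parameter family: let $I(a) = \int_{0}^{1} \frac{- s^{\frac{7}{5}} + s^{a}}{\log{\left(s \right)}} \, ds$.

Since $\dfrac{\partial}{\partial a}\,s^{a} = s^{a} \ln s$, the $\ln s$ in the denominator cancels and
$$\frac{dI}{da} = \int_{0}^{1} s^{a} \, ds = \left[\frac{s^{a+1}}{a+1}\right]_0^1 = \frac{1}{a + 1}.$$

Integrating with respect to $a$ gives $I(a) = \log{\left(\frac{5 a}{12} + \frac{5}{12} \right)} + C$.

At $a = \frac{7}{5}$ the integrand is identically $0$, so $I(\frac{7}{5}) = 0$. The closed form gives $0$, hence $C = 0$.

Setting $a = \frac{7}{4}$:
$$I = \log{\left(\frac{55}{48} \right)}.$$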